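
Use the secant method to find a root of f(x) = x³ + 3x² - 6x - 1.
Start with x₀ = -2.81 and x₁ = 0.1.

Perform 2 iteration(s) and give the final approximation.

f(x) = x³ + 3x² - 6x - 1
x₀ = -2.81, x₁ = 0.1

Secant formula: x_{n+1} = x_n - f(x_n)(x_n - x_{n-1})/(f(x_n) - f(x_{n-1}))

Iteration 1:
  f(-2.810000) = 17.360259
  f(0.100000) = -1.569000
  x_2 = 0.100000 - (-1.569000)×(0.100000 - (-2.810000))/(-1.569000 - 17.360259)
       = -0.141203
Iteration 2:
  f(0.100000) = -1.569000
  f(-0.141203) = -0.095784
  x_3 = -0.141203 - (-0.095784)×(-0.141203 - 0.100000)/(-0.095784 - (-1.569000))
       = -0.156885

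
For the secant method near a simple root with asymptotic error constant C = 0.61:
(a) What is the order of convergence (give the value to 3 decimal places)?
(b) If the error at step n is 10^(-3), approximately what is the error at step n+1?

(a) Secant method has superlinear convergence with order φ = (1+√5)/2 ≈ 1.618.
    This means |e_{n+1}| ≈ C|e_n|^1.618.

(b) With |e_n| = 10^(-3) and C = 0.61:
    |e_{n+1}| ≈ 0.61 × (10^(-3))^1.618 = 0.61 × 10^(-4.85)

(a) ≈ 1.618 (golden ratio); (b) |e_{n+1}| ≈ 8.535e-06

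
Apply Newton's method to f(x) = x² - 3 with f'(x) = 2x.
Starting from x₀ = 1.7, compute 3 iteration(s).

f(x) = x² - 3
f'(x) = 2x
x₀ = 1.7

Newton-Raphson formula: x_{n+1} = x_n - f(x_n)/f'(x_n)

Iteration 1:
  f(1.700000) = -0.110000
  f'(1.700000) = 3.400000
  x_1 = 1.700000 - (-0.110000)/3.400000 = 1.732353
Iteration 2:
  f(1.732353) = 0.001047
  f'(1.732353) = 3.464706
  x_2 = 1.732353 - 0.001047/3.464706 = 1.732051
Iteration 3:
  f(1.732051) = 0.000000
  f'(1.732051) = 3.464102
  x_3 = 1.732051 - 0.000000/3.464102 = 1.732051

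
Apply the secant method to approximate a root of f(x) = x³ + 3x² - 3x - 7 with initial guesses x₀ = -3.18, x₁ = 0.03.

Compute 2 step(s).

f(x) = x³ + 3x² - 3x - 7
x₀ = -3.18, x₁ = 0.03

Secant formula: x_{n+1} = x_n - f(x_n)(x_n - x_{n-1})/(f(x_n) - f(x_{n-1}))

Iteration 1:
  f(-3.180000) = 0.719768
  f(0.030000) = -7.087273
  x_2 = 0.030000 - (-7.087273)×(0.030000 - (-3.180000))/(-7.087273 - 0.719768)
       = -2.884055
Iteration 2:
  f(0.030000) = -7.087273
  f(-2.884055) = 2.616570
  x_3 = -2.884055 - 2.616570×(-2.884055 - 0.030000)/(2.616570 - (-7.087273))
       = -2.098302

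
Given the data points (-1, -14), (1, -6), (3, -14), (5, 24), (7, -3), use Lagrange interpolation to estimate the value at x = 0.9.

Lagrange interpolation formula:
P(x) = Σ yᵢ × Lᵢ(x)
where Lᵢ(x) = Π_{j≠i} (x - xⱼ)/(xᵢ - xⱼ)

L_0(0.9) = (0.9 - 1)/(-1 - 1) × (0.9 - 3)/(-1 - 3) × (0.9 - 5)/(-1 - 5) × (0.9 - 7)/(-1 - 7) = 0.013677
L_1(0.9) = (0.9 - (-1))/(1 - (-1)) × (0.9 - 3)/(1 - 3) × (0.9 - 5)/(1 - 5) × (0.9 - 7)/(1 - 7) = 1.039478
L_2(0.9) = (0.9 - (-1))/(3 - (-1)) × (0.9 - 1)/(3 - 1) × (0.9 - 5)/(3 - 5) × (0.9 - 7)/(3 - 7) = -0.074248
L_3(0.9) = (0.9 - (-1))/(5 - (-1)) × (0.9 - 1)/(5 - 1) × (0.9 - 3)/(5 - 3) × (0.9 - 7)/(5 - 7) = 0.025353
L_4(0.9) = (0.9 - (-1))/(7 - (-1)) × (0.9 - 1)/(7 - 1) × (0.9 - 3)/(7 - 3) × (0.9 - 5)/(7 - 5) = -0.004260

P(0.9) = (-14)×L_0(0.9) + (-6)×L_1(0.9) + (-14)×L_2(0.9) + 24×L_3(0.9) + (-3)×L_4(0.9)
P(0.9) = -4.767618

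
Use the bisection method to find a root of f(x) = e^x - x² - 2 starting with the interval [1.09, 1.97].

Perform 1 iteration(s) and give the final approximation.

f(x) = e^x - x² - 2
Initial interval: [1.09, 1.97]

Iteration 1:
  c_1 = (1.090000 + 1.970000)/2 = 1.530000
  f(c_1) = f(1.530000) = 0.277277
  f(a) × f(c) < 0, new interval: [1.090000, 1.530000]

After 1 iteration(s), the approximation is c_1 = 1.530000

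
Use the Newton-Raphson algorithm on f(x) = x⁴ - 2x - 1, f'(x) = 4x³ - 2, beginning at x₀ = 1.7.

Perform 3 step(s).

f(x) = x⁴ - 2x - 1
f'(x) = 4x³ - 2
x₀ = 1.7

Newton-Raphson formula: x_{n+1} = x_n - f(x_n)/f'(x_n)

Iteration 1:
  f(1.700000) = 3.952100
  f'(1.700000) = 17.652000
  x_1 = 1.700000 - 3.952100/17.652000 = 1.476110
Iteration 2:
  f(1.476110) = 0.795392
  f'(1.476110) = 10.865198
  x_2 = 1.476110 - 0.795392/10.865198 = 1.402905
Iteration 3:
  f(1.402905) = 0.067773
  f'(1.402905) = 9.044464
  x_3 = 1.402905 - 0.067773/9.044464 = 1.395412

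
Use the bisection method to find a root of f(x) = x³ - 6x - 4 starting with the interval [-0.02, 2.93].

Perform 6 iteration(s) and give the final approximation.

f(x) = x³ - 6x - 4
Initial interval: [-0.02, 2.93]

Iteration 1:
  c_1 = (-0.020000 + 2.930000)/2 = 1.455000
  f(c_1) = f(1.455000) = -9.649729
  f(a) × f(c) ≥ 0, new interval: [1.455000, 2.930000]
Iteration 2:
  c_2 = (1.455000 + 2.930000)/2 = 2.192500
  f(c_2) = f(2.192500) = -6.615529
  f(a) × f(c) ≥ 0, new interval: [2.192500, 2.930000]
Iteration 3:
  c_3 = (2.192500 + 2.930000)/2 = 2.561250
  f(c_3) = f(2.561250) = -2.565696
  f(a) × f(c) ≥ 0, new interval: [2.561250, 2.930000]
Iteration 4:
  c_4 = (2.561250 + 2.930000)/2 = 2.745625
  f(c_4) = f(2.745625) = 0.224025
  f(a) × f(c) < 0, new interval: [2.561250, 2.745625]
Iteration 5:
  c_5 = (2.561250 + 2.745625)/2 = 2.653438
  f(c_5) = f(2.653438) = -1.238486
  f(a) × f(c) ≥ 0, new interval: [2.653438, 2.745625]
Iteration 6:
  c_6 = (2.653438 + 2.745625)/2 = 2.699531
  f(c_6) = f(2.699531) = -0.524437
  f(a) × f(c) ≥ 0, new interval: [2.699531, 2.745625]

After 6 iteration(s), the approximation is c_6 = 2.699531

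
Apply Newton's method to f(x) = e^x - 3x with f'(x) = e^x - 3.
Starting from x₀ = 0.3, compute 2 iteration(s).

f(x) = e^x - 3x
f'(x) = e^x - 3
x₀ = 0.3

Newton-Raphson formula: x_{n+1} = x_n - f(x_n)/f'(x_n)

Iteration 1:
  f(0.300000) = 0.449859
  f'(0.300000) = -1.650141
  x_1 = 0.300000 - 0.449859/(-1.650141) = 0.572618
Iteration 2:
  f(0.572618) = 0.055048
  f'(0.572618) = -1.227097
  x_2 = 0.572618 - 0.055048/(-1.227097) = 0.617479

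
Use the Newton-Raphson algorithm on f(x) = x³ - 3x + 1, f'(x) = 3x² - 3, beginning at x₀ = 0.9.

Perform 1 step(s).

f(x) = x³ - 3x + 1
f'(x) = 3x² - 3
x₀ = 0.9

Newton-Raphson formula: x_{n+1} = x_n - f(x_n)/f'(x_n)

Iteration 1:
  f(0.900000) = -0.971000
  f'(0.900000) = -0.570000
  x_1 = 0.900000 - (-0.971000)/(-0.570000) = -0.803509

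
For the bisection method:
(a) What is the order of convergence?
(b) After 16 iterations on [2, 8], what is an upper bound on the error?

(a) Bisection has linear (order 1) convergence; the error is halved each step.

(b) Error bound = (b-a)/2^n = (8 - 2)/2^{16}
    = 6/2^{16}

(a) 1 (linear); (b) error ≤ 9.16e-05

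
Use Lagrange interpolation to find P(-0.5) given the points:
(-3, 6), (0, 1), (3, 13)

Lagrange interpolation formula:
P(x) = Σ yᵢ × Lᵢ(x)
where Lᵢ(x) = Π_{j≠i} (x - xⱼ)/(xᵢ - xⱼ)

L_0(-0.5) = (-0.5 - 0)/(-3 - 0) × (-0.5 - 3)/(-3 - 3) = 0.097222
L_1(-0.5) = (-0.5 - (-3))/(0 - (-3)) × (-0.5 - 3)/(0 - 3) = 0.972222
L_2(-0.5) = (-0.5 - (-3))/(3 - (-3)) × (-0.5 - 0)/(3 - 0) = -0.069444

P(-0.5) = 6×L_0(-0.5) + 1×L_1(-0.5) + 13×L_2(-0.5)
P(-0.5) = 0.652778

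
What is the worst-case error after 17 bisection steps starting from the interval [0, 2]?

Bisection error bound: |error| ≤ (b-a)/2^n
|error| ≤ (2 - 0)/2^17 = 2/2^17
|error| ≤ 0.0000152588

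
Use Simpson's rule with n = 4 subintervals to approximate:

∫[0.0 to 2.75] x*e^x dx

f(x) = x*e^x
a = 0.0, b = 2.75, n = 4
h = (b - a)/n = 0.687500

Simpson's rule: (h/3)[f(x₀) + 4f(x₁) + 2f(x₂) + ... + f(xₙ)]

x_0 = 0.0000, f(x_0) = 0.000000, coefficient = 1
x_1 = 0.6875, f(x_1) = 1.367257, coefficient = 4
x_2 = 1.3750, f(x_2) = 5.438230, coefficient = 2
x_3 = 2.0625, f(x_3) = 16.222819, coefficient = 4
x_4 = 2.7500, f(x_4) = 43.017238, coefficient = 1

I ≈ (0.687500/3) × 124.254003 = 28.474876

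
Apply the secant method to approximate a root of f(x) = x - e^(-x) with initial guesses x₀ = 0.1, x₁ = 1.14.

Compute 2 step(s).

f(x) = x - e^(-x)
x₀ = 0.1, x₁ = 1.14

Secant formula: x_{n+1} = x_n - f(x_n)(x_n - x_{n-1})/(f(x_n) - f(x_{n-1}))

Iteration 1:
  f(0.100000) = -0.804837
  f(1.140000) = 0.820181
  x_2 = 1.140000 - 0.820181×(1.140000 - 0.100000)/(0.820181 - (-0.804837))
       = 0.615090
Iteration 2:
  f(1.140000) = 0.820181
  f(0.615090) = 0.074498
  x_3 = 0.615090 - 0.074498×(0.615090 - 1.140000)/(0.074498 - 0.820181)
       = 0.562649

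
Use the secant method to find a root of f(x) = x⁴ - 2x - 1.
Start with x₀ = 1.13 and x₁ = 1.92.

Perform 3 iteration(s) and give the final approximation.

f(x) = x⁴ - 2x - 1
x₀ = 1.13, x₁ = 1.92

Secant formula: x_{n+1} = x_n - f(x_n)(x_n - x_{n-1})/(f(x_n) - f(x_{n-1}))

Iteration 1:
  f(1.130000) = -1.629526
  f(1.920000) = 8.749545
  x_2 = 1.920000 - 8.749545×(1.920000 - 1.130000)/(8.749545 - (-1.629526))
       = 1.254031
Iteration 2:
  f(1.920000) = 8.749545
  f(1.254031) = -1.035011
  x_3 = 1.254031 - (-1.035011)×(1.254031 - 1.920000)/(-1.035011 - 8.749545)
       = 1.324477
Iteration 3:
  f(1.254031) = -1.035011
  f(1.324477) = -0.571597
  x_4 = 1.324477 - (-0.571597)×(1.324477 - 1.254031)/(-0.571597 - (-1.035011))
       = 1.411369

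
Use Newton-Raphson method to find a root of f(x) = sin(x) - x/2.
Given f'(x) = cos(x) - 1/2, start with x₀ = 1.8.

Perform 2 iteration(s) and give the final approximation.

f(x) = sin(x) - x/2
f'(x) = cos(x) - 1/2
x₀ = 1.8

Newton-Raphson formula: x_{n+1} = x_n - f(x_n)/f'(x_n)

Iteration 1:
  f(1.800000) = 0.073848
  f'(1.800000) = -0.727202
  x_1 = 1.800000 - 0.073848/(-0.727202) = 1.901550
Iteration 2:
  f(1.901550) = -0.004977
  f'(1.901550) = -0.824756
  x_2 = 1.901550 - (-0.004977)/(-0.824756) = 1.895515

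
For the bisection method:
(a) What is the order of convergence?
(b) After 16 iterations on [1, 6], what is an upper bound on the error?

(a) Bisection has linear (order 1) convergence; the error is halved each step.

(b) Error bound = (b-a)/2^n = (6 - 1)/2^{16}
    = 5/2^{16}

(a) 1 (linear); (b) error ≤ 7.63e-05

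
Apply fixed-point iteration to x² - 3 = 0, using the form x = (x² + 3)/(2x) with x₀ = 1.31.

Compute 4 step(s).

Equation: x² - 3 = 0
Fixed-point form: x = (x² + 3)/(2x)
x₀ = 1.31

x_1 = g(1.310000) = 1.800038
x_2 = g(1.800038) = 1.733335
x_3 = g(1.733335) = 1.732051
x_4 = g(1.732051) = 1.732051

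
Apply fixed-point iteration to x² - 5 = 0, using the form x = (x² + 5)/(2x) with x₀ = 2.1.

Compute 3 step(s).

Equation: x² - 5 = 0
Fixed-point form: x = (x² + 5)/(2x)
x₀ = 2.1

x_1 = g(2.100000) = 2.240476
x_2 = g(2.240476) = 2.236072
x_3 = g(2.236072) = 2.236068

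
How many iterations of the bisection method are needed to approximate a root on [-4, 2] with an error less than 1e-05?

We need (b-a)/2^n ≤ 1e-05
(2 - (-4))/2^n ≤ 1e-05
6/2^n ≤ 1e-05
2^n ≥ 600000
n ≥ log₂(600000) = 19.19
n ≥ 20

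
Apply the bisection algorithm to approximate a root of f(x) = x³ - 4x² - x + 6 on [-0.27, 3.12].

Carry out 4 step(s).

f(x) = x³ - 4x² - x + 6
Initial interval: [-0.27, 3.12]

Iteration 1:
  c_1 = (-0.270000 + 3.120000)/2 = 1.425000
  f(c_1) = f(1.425000) = -0.653859
  f(a) × f(c) < 0, new interval: [-0.270000, 1.425000]
Iteration 2:
  c_2 = (-0.270000 + 1.425000)/2 = 0.577500
  f(c_2) = f(0.577500) = 4.281075
  f(a) × f(c) ≥ 0, new interval: [0.577500, 1.425000]
Iteration 3:
  c_3 = (0.577500 + 1.425000)/2 = 1.001250
  f(c_3) = f(1.001250) = 1.992498
  f(a) × f(c) ≥ 0, new interval: [1.001250, 1.425000]
Iteration 4:
  c_4 = (1.001250 + 1.425000)/2 = 1.213125
  f(c_4) = f(1.213125) = 0.685508
  f(a) × f(c) ≥ 0, new interval: [1.213125, 1.425000]

After 4 iteration(s), the approximation is c_4 = 1.213125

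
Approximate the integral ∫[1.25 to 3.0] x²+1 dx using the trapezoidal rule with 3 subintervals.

f(x) = x²+1
a = 1.25, b = 3.0, n = 3
h = (b - a)/n = 0.583333

Trapezoidal rule: (h/2)[f(x₀) + 2f(x₁) + 2f(x₂) + ... + f(xₙ)]

x_0 = 1.2500, f(x_0) = 2.562500, coefficient = 1
x_1 = 1.8333, f(x_1) = 4.361111, coefficient = 2
x_2 = 2.4167, f(x_2) = 6.840278, coefficient = 2
x_3 = 3.0000, f(x_3) = 10.000000, coefficient = 1

I ≈ (0.583333/2) × 34.965278 = 10.198206
Exact value: 10.098958
Error: 0.099248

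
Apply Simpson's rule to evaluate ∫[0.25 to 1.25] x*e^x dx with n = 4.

f(x) = x*e^x
a = 0.25, b = 1.25, n = 4
h = (b - a)/n = 0.250000

Simpson's rule: (h/3)[f(x₀) + 4f(x₁) + 2f(x₂) + ... + f(xₙ)]

x_0 = 0.2500, f(x_0) = 0.321006, coefficient = 1
x_1 = 0.5000, f(x_1) = 0.824361, coefficient = 4
x_2 = 0.7500, f(x_2) = 1.587750, coefficient = 2
x_3 = 1.0000, f(x_3) = 2.718282, coefficient = 4
x_4 = 1.2500, f(x_4) = 4.362929, coefficient = 1

I ≈ (0.250000/3) × 22.030005 = 1.835834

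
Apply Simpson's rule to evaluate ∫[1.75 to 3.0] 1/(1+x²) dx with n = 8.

f(x) = 1/(1+x²)
a = 1.75, b = 3.0, n = 8
h = (b - a)/n = 0.156250

Simpson's rule: (h/3)[f(x₀) + 4f(x₁) + 2f(x₂) + ... + f(xₙ)]

x_0 = 1.7500, f(x_0) = 0.246154, coefficient = 1
x_1 = 1.9062, f(x_1) = 0.215806, coefficient = 4
x_2 = 2.0625, f(x_2) = 0.190335, coefficient = 2
x_3 = 2.2188, f(x_3) = 0.168838, coefficient = 4
x_4 = 2.3750, f(x_4) = 0.150588, coefficient = 2
x_5 = 2.5312, f(x_5) = 0.135003, coefficient = 4
x_6 = 2.6875, f(x_6) = 0.121615, coefficient = 2
x_7 = 2.8438, f(x_7) = 0.110048, coefficient = 4
x_8 = 3.0000, f(x_8) = 0.100000, coefficient = 1

I ≈ (0.156250/3) × 3.790011 = 0.197396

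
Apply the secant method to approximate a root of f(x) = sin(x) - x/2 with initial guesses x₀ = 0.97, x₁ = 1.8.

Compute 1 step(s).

f(x) = sin(x) - x/2
x₀ = 0.97, x₁ = 1.8

Secant formula: x_{n+1} = x_n - f(x_n)(x_n - x_{n-1})/(f(x_n) - f(x_{n-1}))

Iteration 1:
  f(0.970000) = 0.339886
  f(1.800000) = 0.073848
  x_2 = 1.800000 - 0.073848×(1.800000 - 0.970000)/(0.073848 - 0.339886)
       = 2.030394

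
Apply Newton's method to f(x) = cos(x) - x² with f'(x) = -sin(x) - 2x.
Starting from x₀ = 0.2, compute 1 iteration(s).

f(x) = cos(x) - x²
f'(x) = -sin(x) - 2x
x₀ = 0.2

Newton-Raphson formula: x_{n+1} = x_n - f(x_n)/f'(x_n)

Iteration 1:
  f(0.200000) = 0.940067
  f'(0.200000) = -0.598669
  x_1 = 0.200000 - 0.940067/(-0.598669) = 1.770260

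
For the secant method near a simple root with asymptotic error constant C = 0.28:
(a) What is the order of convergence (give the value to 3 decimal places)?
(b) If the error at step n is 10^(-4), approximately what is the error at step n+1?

(a) Secant method has superlinear convergence with order φ = (1+√5)/2 ≈ 1.618.
    This means |e_{n+1}| ≈ C|e_n|^1.618.

(b) With |e_n| = 10^(-4) and C = 0.28:
    |e_{n+1}| ≈ 0.28 × (10^(-4))^1.618 = 0.28 × 10^(-6.47)

(a) ≈ 1.618 (golden ratio); (b) |e_{n+1}| ≈ 9.441e-08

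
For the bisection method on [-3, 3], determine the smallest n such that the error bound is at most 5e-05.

We need (b-a)/2^n ≤ 5e-05
(3 - (-3))/2^n ≤ 5e-05
6/2^n ≤ 5e-05
2^n ≥ 120000
n ≥ log₂(120000) = 16.87
n ≥ 17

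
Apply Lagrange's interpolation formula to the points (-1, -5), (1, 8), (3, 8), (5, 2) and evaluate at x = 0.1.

Lagrange interpolation formula:
P(x) = Σ yᵢ × Lᵢ(x)
where Lᵢ(x) = Π_{j≠i} (x - xⱼ)/(xᵢ - xⱼ)

L_0(0.1) = (0.1 - 1)/(-1 - 1) × (0.1 - 3)/(-1 - 3) × (0.1 - 5)/(-1 - 5) = 0.266437
L_1(0.1) = (0.1 - (-1))/(1 - (-1)) × (0.1 - 3)/(1 - 3) × (0.1 - 5)/(1 - 5) = 0.976938
L_2(0.1) = (0.1 - (-1))/(3 - (-1)) × (0.1 - 1)/(3 - 1) × (0.1 - 5)/(3 - 5) = -0.303188
L_3(0.1) = (0.1 - (-1))/(5 - (-1)) × (0.1 - 1)/(5 - 1) × (0.1 - 3)/(5 - 3) = 0.059812

P(0.1) = (-5)×L_0(0.1) + 8×L_1(0.1) + 8×L_2(0.1) + 2×L_3(0.1)
P(0.1) = 4.177437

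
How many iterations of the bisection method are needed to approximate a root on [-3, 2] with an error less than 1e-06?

We need (b-a)/2^n ≤ 1e-06
(2 - (-3))/2^n ≤ 1e-06
5/2^n ≤ 1e-06
2^n ≥ 5000000
n ≥ log₂(5000000) = 22.25
n ≥ 23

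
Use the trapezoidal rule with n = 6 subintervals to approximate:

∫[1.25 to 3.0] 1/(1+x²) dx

f(x) = 1/(1+x²)
a = 1.25, b = 3.0, n = 6
h = (b - a)/n = 0.291667

Trapezoidal rule: (h/2)[f(x₀) + 2f(x₁) + 2f(x₂) + ... + f(xₙ)]

x_0 = 1.2500, f(x_0) = 0.390244, coefficient = 1
x_1 = 1.5417, f(x_1) = 0.296144, coefficient = 2
x_2 = 1.8333, f(x_2) = 0.229299, coefficient = 2
x_3 = 2.1250, f(x_3) = 0.181303, coefficient = 2
x_4 = 2.4167, f(x_4) = 0.146193, coefficient = 2
x_5 = 2.7083, f(x_5) = 0.119975, coefficient = 2
x_6 = 3.0000, f(x_6) = 0.100000, coefficient = 1

I ≈ (0.291667/2) × 2.436073 = 0.355261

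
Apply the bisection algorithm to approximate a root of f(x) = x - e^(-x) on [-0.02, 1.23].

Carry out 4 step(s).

f(x) = x - e^(-x)
Initial interval: [-0.02, 1.23]

Iteration 1:
  c_1 = (-0.020000 + 1.230000)/2 = 0.605000
  f(c_1) = f(0.605000) = 0.058926
  f(a) × f(c) < 0, new interval: [-0.020000, 0.605000]
Iteration 2:
  c_2 = (-0.020000 + 0.605000)/2 = 0.292500
  f(c_2) = f(0.292500) = -0.453895
  f(a) × f(c) ≥ 0, new interval: [0.292500, 0.605000]
Iteration 3:
  c_3 = (0.292500 + 0.605000)/2 = 0.448750
  f(c_3) = f(0.448750) = -0.189676
  f(a) × f(c) ≥ 0, new interval: [0.448750, 0.605000]
Iteration 4:
  c_4 = (0.448750 + 0.605000)/2 = 0.526875
  f(c_4) = f(0.526875) = -0.063572
  f(a) × f(c) ≥ 0, new interval: [0.526875, 0.605000]

After 4 iteration(s), the approximation is c_4 = 0.526875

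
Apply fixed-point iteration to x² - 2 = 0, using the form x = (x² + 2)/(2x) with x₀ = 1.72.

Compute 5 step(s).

Equation: x² - 2 = 0
Fixed-point form: x = (x² + 2)/(2x)
x₀ = 1.72

x_1 = g(1.720000) = 1.441395
x_2 = g(1.441395) = 1.414470
x_3 = g(1.414470) = 1.414214
x_4 = g(1.414214) = 1.414214
x_5 = g(1.414214) = 1.414214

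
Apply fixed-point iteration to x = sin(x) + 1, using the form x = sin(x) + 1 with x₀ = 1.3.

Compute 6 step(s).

Equation: x = sin(x) + 1
Fixed-point form: x = sin(x) + 1
x₀ = 1.3

x_1 = g(1.300000) = 1.963558
x_2 = g(1.963558) = 1.923856
x_3 = g(1.923856) = 1.938319
x_4 = g(1.938319) = 1.933220
x_5 = g(1.933220) = 1.935040
x_6 = g(1.935040) = 1.934393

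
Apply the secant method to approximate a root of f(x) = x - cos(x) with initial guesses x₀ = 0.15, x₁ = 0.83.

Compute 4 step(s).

f(x) = x - cos(x)
x₀ = 0.15, x₁ = 0.83

Secant formula: x_{n+1} = x_n - f(x_n)(x_n - x_{n-1})/(f(x_n) - f(x_{n-1}))

Iteration 1:
  f(0.150000) = -0.838771
  f(0.830000) = 0.155124
  x_2 = 0.830000 - 0.155124×(0.830000 - 0.150000)/(0.155124 - (-0.838771))
       = 0.723868
Iteration 2:
  f(0.830000) = 0.155124
  f(0.723868) = -0.025382
  x_3 = 0.723868 - (-0.025382)×(0.723868 - 0.830000)/(-0.025382 - 0.155124)
       = 0.738792
Iteration 3:
  f(0.723868) = -0.025382
  f(0.738792) = -0.000491
  x_4 = 0.738792 - (-0.000491)×(0.738792 - 0.723868)/(-0.000491 - (-0.025382))
       = 0.739086
Iteration 4:
  f(0.738792) = -0.000491
  f(0.739086) = 0.000002
  x_5 = 0.739086 - 0.000002×(0.739086 - 0.738792)/(0.000002 - (-0.000491))
       = 0.739085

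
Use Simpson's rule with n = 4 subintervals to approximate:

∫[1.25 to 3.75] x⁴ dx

f(x) = x⁴
a = 1.25, b = 3.75, n = 4
h = (b - a)/n = 0.625000

Simpson's rule: (h/3)[f(x₀) + 4f(x₁) + 2f(x₂) + ... + f(xₙ)]

x_0 = 1.2500, f(x_0) = 2.441406, coefficient = 1
x_1 = 1.8750, f(x_1) = 12.359619, coefficient = 4
x_2 = 2.5000, f(x_2) = 39.062500, coefficient = 2
x_3 = 3.1250, f(x_3) = 95.367432, coefficient = 4
x_4 = 3.7500, f(x_4) = 197.753906, coefficient = 1

I ≈ (0.625000/3) × 709.228516 = 147.755941
Exact value: 147.705078
Error: 0.050863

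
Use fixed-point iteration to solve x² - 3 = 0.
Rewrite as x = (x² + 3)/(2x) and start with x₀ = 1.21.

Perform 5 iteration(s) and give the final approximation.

Equation: x² - 3 = 0
Fixed-point form: x = (x² + 3)/(2x)
x₀ = 1.21

x_1 = g(1.210000) = 1.844669
x_2 = g(1.844669) = 1.735489
x_3 = g(1.735489) = 1.732054
x_4 = g(1.732054) = 1.732051
x_5 = g(1.732051) = 1.732051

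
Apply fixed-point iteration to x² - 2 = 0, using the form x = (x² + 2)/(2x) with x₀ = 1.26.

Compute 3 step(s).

Equation: x² - 2 = 0
Fixed-point form: x = (x² + 2)/(2x)
x₀ = 1.26

x_1 = g(1.260000) = 1.423651
x_2 = g(1.423651) = 1.414245
x_3 = g(1.414245) = 1.414214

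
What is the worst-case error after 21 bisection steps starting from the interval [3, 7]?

Bisection error bound: |error| ≤ (b-a)/2^n
|error| ≤ (7 - 3)/2^21 = 4/2^21
|error| ≤ 0.0000019073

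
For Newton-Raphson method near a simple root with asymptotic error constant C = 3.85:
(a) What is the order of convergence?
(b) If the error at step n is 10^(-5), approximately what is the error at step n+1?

(a) Newton-Raphson has quadratic (order 2) convergence near simple roots.
    This means |e_{n+1}| ≈ C|e_n|².

(b) With |e_n| = 10^(-5) and C = 3.85:
    |e_{n+1}| ≈ 3.85 × (10^(-5))² = 3.85 × 10^(-10)

(a) 2 (quadratic); (b) |e_{n+1}| ≈ 3.850e-10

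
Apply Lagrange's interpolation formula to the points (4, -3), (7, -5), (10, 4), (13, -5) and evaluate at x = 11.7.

Lagrange interpolation formula:
P(x) = Σ yᵢ × Lᵢ(x)
where Lᵢ(x) = Π_{j≠i} (x - xⱼ)/(xᵢ - xⱼ)

L_0(11.7) = (11.7 - 7)/(4 - 7) × (11.7 - 10)/(4 - 10) × (11.7 - 13)/(4 - 13) = 0.064117
L_1(11.7) = (11.7 - 4)/(7 - 4) × (11.7 - 10)/(7 - 10) × (11.7 - 13)/(7 - 13) = -0.315130
L_2(11.7) = (11.7 - 4)/(10 - 4) × (11.7 - 7)/(10 - 7) × (11.7 - 13)/(10 - 13) = 0.871241
L_3(11.7) = (11.7 - 4)/(13 - 4) × (11.7 - 7)/(13 - 7) × (11.7 - 10)/(13 - 10) = 0.379772

P(11.7) = (-3)×L_0(11.7) + (-5)×L_1(11.7) + 4×L_2(11.7) + (-5)×L_3(11.7)
P(11.7) = 2.969401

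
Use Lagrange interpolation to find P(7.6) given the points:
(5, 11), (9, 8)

Lagrange interpolation formula:
P(x) = Σ yᵢ × Lᵢ(x)
where Lᵢ(x) = Π_{j≠i} (x - xⱼ)/(xᵢ - xⱼ)

L_0(7.6) = (7.6 - 9)/(5 - 9) = 0.350000
L_1(7.6) = (7.6 - 5)/(9 - 5) = 0.650000

P(7.6) = 11×L_0(7.6) + 8×L_1(7.6)
P(7.6) = 9.050000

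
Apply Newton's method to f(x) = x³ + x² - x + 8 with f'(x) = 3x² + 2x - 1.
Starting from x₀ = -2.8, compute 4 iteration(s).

f(x) = x³ + x² - x + 8
f'(x) = 3x² + 2x - 1
x₀ = -2.8

Newton-Raphson formula: x_{n+1} = x_n - f(x_n)/f'(x_n)

Iteration 1:
  f(-2.800000) = -3.312000
  f'(-2.800000) = 16.920000
  x_1 = -2.800000 - (-3.312000)/16.920000 = -2.604255
Iteration 2:
  f(-2.604255) = -0.276038
  f'(-2.604255) = 14.137927
  x_2 = -2.604255 - (-0.276038)/14.137927 = -2.584731
Iteration 3:
  f(-2.584731) = -0.002590
  f'(-2.584731) = 13.873037
  x_3 = -2.584731 - (-0.002590)/13.873037 = -2.584544
Iteration 4:
  f(-2.584544) = 0.000000
  f'(-2.584544) = 13.870515
  x_4 = -2.584544 - 0.000000/13.870515 = -2.584544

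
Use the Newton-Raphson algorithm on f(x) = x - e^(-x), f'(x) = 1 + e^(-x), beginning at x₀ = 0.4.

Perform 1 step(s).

f(x) = x - e^(-x)
f'(x) = 1 + e^(-x)
x₀ = 0.4

Newton-Raphson formula: x_{n+1} = x_n - f(x_n)/f'(x_n)

Iteration 1:
  f(0.400000) = -0.270320
  f'(0.400000) = 1.670320
  x_1 = 0.400000 - (-0.270320)/1.670320 = 0.561837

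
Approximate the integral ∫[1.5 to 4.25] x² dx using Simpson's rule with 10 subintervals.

f(x) = x²
a = 1.5, b = 4.25, n = 10
h = (b - a)/n = 0.275000

Simpson's rule: (h/3)[f(x₀) + 4f(x₁) + 2f(x₂) + ... + f(xₙ)]

x_0 = 1.5000, f(x_0) = 2.250000, coefficient = 1
x_1 = 1.7750, f(x_1) = 3.150625, coefficient = 4
x_2 = 2.0500, f(x_2) = 4.202500, coefficient = 2
x_3 = 2.3250, f(x_3) = 5.405625, coefficient = 4
x_4 = 2.6000, f(x_4) = 6.760000, coefficient = 2
x_5 = 2.8750, f(x_5) = 8.265625, coefficient = 4
x_6 = 3.1500, f(x_6) = 9.922500, coefficient = 2
x_7 = 3.4250, f(x_7) = 11.730625, coefficient = 4
x_8 = 3.7000, f(x_8) = 13.690000, coefficient = 2
x_9 = 3.9750, f(x_9) = 15.800625, coefficient = 4
x_10 = 4.2500, f(x_10) = 18.062500, coefficient = 1

I ≈ (0.275000/3) × 266.875000 = 24.463542
Exact value: 24.463542
Error: 0.000000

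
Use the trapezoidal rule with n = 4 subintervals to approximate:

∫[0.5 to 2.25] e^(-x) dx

f(x) = e^(-x)
a = 0.5, b = 2.25, n = 4
h = (b - a)/n = 0.437500

Trapezoidal rule: (h/2)[f(x₀) + 2f(x₁) + 2f(x₂) + ... + f(xₙ)]

x_0 = 0.5000, f(x_0) = 0.606531, coefficient = 1
x_1 = 0.9375, f(x_1) = 0.391606, coefficient = 2
x_2 = 1.3750, f(x_2) = 0.252840, coefficient = 2
x_3 = 1.8125, f(x_3) = 0.163246, coefficient = 2
x_4 = 2.2500, f(x_4) = 0.105399, coefficient = 1

I ≈ (0.437500/2) × 2.327311 = 0.509099
Exact value: 0.501131
Error: 0.007968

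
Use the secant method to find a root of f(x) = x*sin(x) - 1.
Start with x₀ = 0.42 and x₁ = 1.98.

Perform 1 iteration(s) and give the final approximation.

f(x) = x*sin(x) - 1
x₀ = 0.42, x₁ = 1.98

Secant formula: x_{n+1} = x_n - f(x_n)(x_n - x_{n-1})/(f(x_n) - f(x_{n-1}))

Iteration 1:
  f(0.420000) = -0.828741
  f(1.980000) = 0.816527
  x_2 = 1.980000 - 0.816527×(1.980000 - 0.420000)/(0.816527 - (-0.828741))
       = 1.205790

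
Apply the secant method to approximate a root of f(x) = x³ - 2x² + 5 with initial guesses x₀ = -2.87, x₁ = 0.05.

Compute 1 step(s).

f(x) = x³ - 2x² + 5
x₀ = -2.87, x₁ = 0.05

Secant formula: x_{n+1} = x_n - f(x_n)(x_n - x_{n-1})/(f(x_n) - f(x_{n-1}))

Iteration 1:
  f(-2.870000) = -35.113703
  f(0.050000) = 4.995125
  x_2 = 0.050000 - 4.995125×(0.050000 - (-2.870000))/(4.995125 - (-35.113703))
       = -0.313655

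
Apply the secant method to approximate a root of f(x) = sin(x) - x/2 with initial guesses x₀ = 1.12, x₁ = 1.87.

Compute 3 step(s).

f(x) = sin(x) - x/2
x₀ = 1.12, x₁ = 1.87

Secant formula: x_{n+1} = x_n - f(x_n)(x_n - x_{n-1})/(f(x_n) - f(x_{n-1}))

Iteration 1:
  f(1.120000) = 0.340100
  f(1.870000) = 0.020572
  x_2 = 1.870000 - 0.020572×(1.870000 - 1.120000)/(0.020572 - 0.340100)
       = 1.918286
Iteration 2:
  f(1.870000) = 0.020572
  f(1.918286) = -0.018912
  x_3 = 1.918286 - (-0.018912)×(1.918286 - 1.870000)/(-0.018912 - 0.020572)
       = 1.895157
Iteration 3:
  f(1.918286) = -0.018912
  f(1.895157) = 0.000276
  x_4 = 1.895157 - 0.000276×(1.895157 - 1.918286)/(0.000276 - (-0.018912))
       = 1.895490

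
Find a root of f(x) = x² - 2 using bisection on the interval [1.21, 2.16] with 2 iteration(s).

f(x) = x² - 2
Initial interval: [1.21, 2.16]

Iteration 1:
  c_1 = (1.210000 + 2.160000)/2 = 1.685000
  f(c_1) = f(1.685000) = 0.839225
  f(a) × f(c) < 0, new interval: [1.210000, 1.685000]
Iteration 2:
  c_2 = (1.210000 + 1.685000)/2 = 1.447500
  f(c_2) = f(1.447500) = 0.095256
  f(a) × f(c) < 0, new interval: [1.210000, 1.447500]

After 2 iteration(s), the approximation is c_2 = 1.447500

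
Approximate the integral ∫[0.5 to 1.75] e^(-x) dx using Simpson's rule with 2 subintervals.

f(x) = e^(-x)
a = 0.5, b = 1.75, n = 2
h = (b - a)/n = 0.625000

Simpson's rule: (h/3)[f(x₀) + 4f(x₁) + 2f(x₂) + ... + f(xₙ)]

x_0 = 0.5000, f(x_0) = 0.606531, coefficient = 1
x_1 = 1.1250, f(x_1) = 0.324652, coefficient = 4
x_2 = 1.7500, f(x_2) = 0.173774, coefficient = 1

I ≈ (0.625000/3) × 2.078914 = 0.433107
Exact value: 0.432757
Error: 0.000350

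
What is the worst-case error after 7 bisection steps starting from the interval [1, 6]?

Bisection error bound: |error| ≤ (b-a)/2^n
|error| ≤ (6 - 1)/2^7 = 5/2^7
|error| ≤ 0.0390625000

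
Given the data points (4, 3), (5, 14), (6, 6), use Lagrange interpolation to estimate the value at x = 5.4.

Lagrange interpolation formula:
P(x) = Σ yᵢ × Lᵢ(x)
where Lᵢ(x) = Π_{j≠i} (x - xⱼ)/(xᵢ - xⱼ)

L_0(5.4) = (5.4 - 5)/(4 - 5) × (5.4 - 6)/(4 - 6) = -0.120000
L_1(5.4) = (5.4 - 4)/(5 - 4) × (5.4 - 6)/(5 - 6) = 0.840000
L_2(5.4) = (5.4 - 4)/(6 - 4) × (5.4 - 5)/(6 - 5) = 0.280000

P(5.4) = 3×L_0(5.4) + 14×L_1(5.4) + 6×L_2(5.4)
P(5.4) = 13.080000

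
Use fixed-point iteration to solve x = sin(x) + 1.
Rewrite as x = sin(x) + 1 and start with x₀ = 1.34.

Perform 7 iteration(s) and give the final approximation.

Equation: x = sin(x) + 1
Fixed-point form: x = sin(x) + 1
x₀ = 1.34

x_1 = g(1.340000) = 1.973485
x_2 = g(1.973485) = 1.920011
x_3 = g(1.920011) = 1.939642
x_4 = g(1.939642) = 1.932744
x_5 = g(1.932744) = 1.935209
x_6 = g(1.935209) = 1.934333
x_7 = g(1.934333) = 1.934645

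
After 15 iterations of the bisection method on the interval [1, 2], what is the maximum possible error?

Bisection error bound: |error| ≤ (b-a)/2^n
|error| ≤ (2 - 1)/2^15 = 1/2^15
|error| ≤ 0.0000305176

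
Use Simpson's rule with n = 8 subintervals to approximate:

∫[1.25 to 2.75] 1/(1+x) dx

f(x) = 1/(1+x)
a = 1.25, b = 2.75, n = 8
h = (b - a)/n = 0.187500

Simpson's rule: (h/3)[f(x₀) + 4f(x₁) + 2f(x₂) + ... + f(xₙ)]

x_0 = 1.2500, f(x_0) = 0.444444, coefficient = 1
x_1 = 1.4375, f(x_1) = 0.410256, coefficient = 4
x_2 = 1.6250, f(x_2) = 0.380952, coefficient = 2
x_3 = 1.8125, f(x_3) = 0.355556, coefficient = 4
x_4 = 2.0000, f(x_4) = 0.333333, coefficient = 2
x_5 = 2.1875, f(x_5) = 0.313725, coefficient = 4
x_6 = 2.3750, f(x_6) = 0.296296, coefficient = 2
x_7 = 2.5625, f(x_7) = 0.280702, coefficient = 4
x_8 = 2.7500, f(x_8) = 0.266667, coefficient = 1

I ≈ (0.187500/3) × 8.173232 = 0.510827
Exact value: 0.510826
Error: 0.000001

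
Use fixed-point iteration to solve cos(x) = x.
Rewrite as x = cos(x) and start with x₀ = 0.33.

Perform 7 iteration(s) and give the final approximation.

Equation: cos(x) = x
Fixed-point form: x = cos(x)
x₀ = 0.33

x_1 = g(0.330000) = 0.946042
x_2 = g(0.946042) = 0.584898
x_3 = g(0.584898) = 0.833769
x_4 = g(0.833769) = 0.672090
x_5 = g(0.672090) = 0.782522
x_6 = g(0.782522) = 0.709138
x_7 = g(0.709138) = 0.758924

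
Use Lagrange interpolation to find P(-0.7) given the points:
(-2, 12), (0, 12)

Lagrange interpolation formula:
P(x) = Σ yᵢ × Lᵢ(x)
where Lᵢ(x) = Π_{j≠i} (x - xⱼ)/(xᵢ - xⱼ)

L_0(-0.7) = (-0.7 - 0)/(-2 - 0) = 0.350000
L_1(-0.7) = (-0.7 - (-2))/(0 - (-2)) = 0.650000

P(-0.7) = 12×L_0(-0.7) + 12×L_1(-0.7)
P(-0.7) = 12.000000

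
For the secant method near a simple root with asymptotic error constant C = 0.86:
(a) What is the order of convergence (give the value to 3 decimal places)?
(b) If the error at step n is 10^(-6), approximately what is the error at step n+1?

(a) Secant method has superlinear convergence with order φ = (1+√5)/2 ≈ 1.618.
    This means |e_{n+1}| ≈ C|e_n|^1.618.

(b) With |e_n| = 10^(-6) and C = 0.86:
    |e_{n+1}| ≈ 0.86 × (10^(-6))^1.618 = 0.86 × 10^(-9.71)

(a) ≈ 1.618 (golden ratio); (b) |e_{n+1}| ≈ 1.684e-10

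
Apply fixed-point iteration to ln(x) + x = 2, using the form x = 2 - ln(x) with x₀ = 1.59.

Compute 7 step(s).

Equation: ln(x) + x = 2
Fixed-point form: x = 2 - ln(x)
x₀ = 1.59

x_1 = g(1.590000) = 1.536266
x_2 = g(1.536266) = 1.570645
x_3 = g(1.570645) = 1.548514
x_4 = g(1.548514) = 1.562705
x_5 = g(1.562705) = 1.553582
x_6 = g(1.553582) = 1.559437
x_7 = g(1.559437) = 1.555675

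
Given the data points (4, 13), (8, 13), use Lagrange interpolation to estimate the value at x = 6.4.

Lagrange interpolation formula:
P(x) = Σ yᵢ × Lᵢ(x)
where Lᵢ(x) = Π_{j≠i} (x - xⱼ)/(xᵢ - xⱼ)

L_0(6.4) = (6.4 - 8)/(4 - 8) = 0.400000
L_1(6.4) = (6.4 - 4)/(8 - 4) = 0.600000

P(6.4) = 13×L_0(6.4) + 13×L_1(6.4)
P(6.4) = 13.000000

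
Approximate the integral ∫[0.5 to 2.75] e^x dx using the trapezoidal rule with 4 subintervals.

f(x) = e^x
a = 0.5, b = 2.75, n = 4
h = (b - a)/n = 0.562500

Trapezoidal rule: (h/2)[f(x₀) + 2f(x₁) + 2f(x₂) + ... + f(xₙ)]

x_0 = 0.5000, f(x_0) = 1.648721, coefficient = 1
x_1 = 1.0625, f(x_1) = 2.893596, coefficient = 2
x_2 = 1.6250, f(x_2) = 5.078419, coefficient = 2
x_3 = 2.1875, f(x_3) = 8.912903, coefficient = 2
x_4 = 2.7500, f(x_4) = 15.642632, coefficient = 1

I ≈ (0.562500/2) × 51.061189 = 14.360959
Exact value: 13.993911
Error: 0.367049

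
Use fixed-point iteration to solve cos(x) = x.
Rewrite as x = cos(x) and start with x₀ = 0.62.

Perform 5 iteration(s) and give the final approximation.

Equation: cos(x) = x
Fixed-point form: x = cos(x)
x₀ = 0.62

x_1 = g(0.620000) = 0.813878
x_2 = g(0.813878) = 0.686684
x_3 = g(0.686684) = 0.773352
x_4 = g(0.773352) = 0.715573
x_5 = g(0.715573) = 0.754718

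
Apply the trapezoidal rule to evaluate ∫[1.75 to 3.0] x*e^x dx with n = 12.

f(x) = x*e^x
a = 1.75, b = 3.0, n = 12
h = (b - a)/n = 0.104167

Trapezoidal rule: (h/2)[f(x₀) + 2f(x₁) + 2f(x₂) + ... + f(xₙ)]

x_0 = 1.7500, f(x_0) = 10.070555, coefficient = 1
x_1 = 1.8542, f(x_1) = 11.841402, coefficient = 2
x_2 = 1.9583, f(x_2) = 13.879697, coefficient = 2
x_3 = 2.0625, f(x_3) = 16.222819, coefficient = 2
x_4 = 2.1667, f(x_4) = 18.913133, coefficient = 2
x_5 = 2.2708, f(x_5) = 21.998631, coefficient = 2
x_6 = 2.3750, f(x_6) = 25.533656, coefficient = 2
x_7 = 2.4792, f(x_7) = 29.579725, coefficient = 2
x_8 = 2.5833, f(x_8) = 34.206439, coefficient = 2
x_9 = 2.6875, f(x_9) = 39.492524, coefficient = 2
x_10 = 2.7917, f(x_10) = 45.526995, coefficient = 2
x_11 = 2.8958, f(x_11) = 52.410463, coefficient = 2
x_12 = 3.0000, f(x_12) = 60.256611, coefficient = 1

I ≈ (0.104167/2) × 689.538134 = 35.913444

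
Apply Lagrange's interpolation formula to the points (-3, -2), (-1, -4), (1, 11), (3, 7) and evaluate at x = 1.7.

Lagrange interpolation formula:
P(x) = Σ yᵢ × Lᵢ(x)
where Lᵢ(x) = Π_{j≠i} (x - xⱼ)/(xᵢ - xⱼ)

L_0(1.7) = (1.7 - (-1))/(-3 - (-1)) × (1.7 - 1)/(-3 - 1) × (1.7 - 3)/(-3 - 3) = 0.051187
L_1(1.7) = (1.7 - (-3))/(-1 - (-3)) × (1.7 - 1)/(-1 - 1) × (1.7 - 3)/(-1 - 3) = -0.267313
L_2(1.7) = (1.7 - (-3))/(1 - (-3)) × (1.7 - (-1))/(1 - (-1)) × (1.7 - 3)/(1 - 3) = 1.031063
L_3(1.7) = (1.7 - (-3))/(3 - (-3)) × (1.7 - (-1))/(3 - (-1)) × (1.7 - 1)/(3 - 1) = 0.185063

P(1.7) = (-2)×L_0(1.7) + (-4)×L_1(1.7) + 11×L_2(1.7) + 7×L_3(1.7)
P(1.7) = 13.604000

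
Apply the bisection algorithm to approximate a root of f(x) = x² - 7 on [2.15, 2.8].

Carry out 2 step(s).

f(x) = x² - 7
Initial interval: [2.15, 2.8]

Iteration 1:
  c_1 = (2.150000 + 2.800000)/2 = 2.475000
  f(c_1) = f(2.475000) = -0.874375
  f(a) × f(c) ≥ 0, new interval: [2.475000, 2.800000]
Iteration 2:
  c_2 = (2.475000 + 2.800000)/2 = 2.637500
  f(c_2) = f(2.637500) = -0.043594
  f(a) × f(c) ≥ 0, new interval: [2.637500, 2.800000]

After 2 iteration(s), the approximation is c_2 = 2.637500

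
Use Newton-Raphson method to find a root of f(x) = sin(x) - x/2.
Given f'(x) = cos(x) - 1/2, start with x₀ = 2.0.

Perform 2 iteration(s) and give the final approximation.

f(x) = sin(x) - x/2
f'(x) = cos(x) - 1/2
x₀ = 2.0

Newton-Raphson formula: x_{n+1} = x_n - f(x_n)/f'(x_n)

Iteration 1:
  f(2.000000) = -0.090703
  f'(2.000000) = -0.916147
  x_1 = 2.000000 - (-0.090703)/(-0.916147) = 1.900996
Iteration 2:
  f(1.900996) = -0.004520
  f'(1.900996) = -0.824232
  x_2 = 1.900996 - (-0.004520)/(-0.824232) = 1.895512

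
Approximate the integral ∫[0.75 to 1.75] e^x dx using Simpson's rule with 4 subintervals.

f(x) = e^x
a = 0.75, b = 1.75, n = 4
h = (b - a)/n = 0.250000

Simpson's rule: (h/3)[f(x₀) + 4f(x₁) + 2f(x₂) + ... + f(xₙ)]

x_0 = 0.7500, f(x_0) = 2.117000, coefficient = 1
x_1 = 1.0000, f(x_1) = 2.718282, coefficient = 4
x_2 = 1.2500, f(x_2) = 3.490343, coefficient = 2
x_3 = 1.5000, f(x_3) = 4.481689, coefficient = 4
x_4 = 1.7500, f(x_4) = 5.754603, coefficient = 1

I ≈ (0.250000/3) × 43.652172 = 3.637681
Exact value: 3.637603
Error: 0.000078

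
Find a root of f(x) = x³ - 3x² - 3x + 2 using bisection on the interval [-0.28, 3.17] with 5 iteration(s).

f(x) = x³ - 3x² - 3x + 2
Initial interval: [-0.28, 3.17]

Iteration 1:
  c_1 = (-0.280000 + 3.170000)/2 = 1.445000
  f(c_1) = f(1.445000) = -5.581879
  f(a) × f(c) < 0, new interval: [-0.280000, 1.445000]
Iteration 2:
  c_2 = (-0.280000 + 1.445000)/2 = 0.582500
  f(c_2) = f(0.582500) = -0.567773
  f(a) × f(c) < 0, new interval: [-0.280000, 0.582500]
Iteration 3:
  c_3 = (-0.280000 + 0.582500)/2 = 0.151250
  f(c_3) = f(0.151250) = 1.481080
  f(a) × f(c) ≥ 0, new interval: [0.151250, 0.582500]
Iteration 4:
  c_4 = (0.151250 + 0.582500)/2 = 0.366875
  f(c_4) = f(0.366875) = 0.544964
  f(a) × f(c) ≥ 0, new interval: [0.366875, 0.582500]
Iteration 5:
  c_5 = (0.366875 + 0.582500)/2 = 0.474687
  f(c_5) = f(0.474687) = 0.006913
  f(a) × f(c) ≥ 0, new interval: [0.474687, 0.582500]

After 5 iteration(s), the approximation is c_5 = 0.474687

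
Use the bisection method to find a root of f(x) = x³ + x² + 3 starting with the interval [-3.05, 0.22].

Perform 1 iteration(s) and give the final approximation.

f(x) = x³ + x² + 3
Initial interval: [-3.05, 0.22]

Iteration 1:
  c_1 = (-3.050000 + 0.220000)/2 = -1.415000
  f(c_1) = f(-1.415000) = 2.169077
  f(a) × f(c) < 0, new interval: [-3.050000, -1.415000]

After 1 iteration(s), the approximation is c_1 = -1.415000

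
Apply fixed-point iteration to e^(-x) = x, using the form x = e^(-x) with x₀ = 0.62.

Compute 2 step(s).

Equation: e^(-x) = x
Fixed-point form: x = e^(-x)
x₀ = 0.62

x_1 = g(0.620000) = 0.537944
x_2 = g(0.537944) = 0.583947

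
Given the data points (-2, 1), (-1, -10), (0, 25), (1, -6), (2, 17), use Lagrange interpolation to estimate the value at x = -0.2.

Lagrange interpolation formula:
P(x) = Σ yᵢ × Lᵢ(x)
where Lᵢ(x) = Π_{j≠i} (x - xⱼ)/(xᵢ - xⱼ)

L_0(-0.2) = (-0.2 - (-1))/(-2 - (-1)) × (-0.2 - 0)/(-2 - 0) × (-0.2 - 1)/(-2 - 1) × (-0.2 - 2)/(-2 - 2) = -0.017600
L_1(-0.2) = (-0.2 - (-2))/(-1 - (-2)) × (-0.2 - 0)/(-1 - 0) × (-0.2 - 1)/(-1 - 1) × (-0.2 - 2)/(-1 - 2) = 0.158400
L_2(-0.2) = (-0.2 - (-2))/(0 - (-2)) × (-0.2 - (-1))/(0 - (-1)) × (-0.2 - 1)/(0 - 1) × (-0.2 - 2)/(0 - 2) = 0.950400
L_3(-0.2) = (-0.2 - (-2))/(1 - (-2)) × (-0.2 - (-1))/(1 - (-1)) × (-0.2 - 0)/(1 - 0) × (-0.2 - 2)/(1 - 2) = -0.105600
L_4(-0.2) = (-0.2 - (-2))/(2 - (-2)) × (-0.2 - (-1))/(2 - (-1)) × (-0.2 - 0)/(2 - 0) × (-0.2 - 1)/(2 - 1) = 0.014400

P(-0.2) = 1×L_0(-0.2) + (-10)×L_1(-0.2) + 25×L_2(-0.2) + (-6)×L_3(-0.2) + 17×L_4(-0.2)
P(-0.2) = 23.036800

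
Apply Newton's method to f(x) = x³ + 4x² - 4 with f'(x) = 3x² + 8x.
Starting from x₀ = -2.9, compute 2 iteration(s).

f(x) = x³ + 4x² - 4
f'(x) = 3x² + 8x
x₀ = -2.9

Newton-Raphson formula: x_{n+1} = x_n - f(x_n)/f'(x_n)

Iteration 1:
  f(-2.900000) = 5.251000
  f'(-2.900000) = 2.030000
  x_1 = -2.900000 - 5.251000/2.030000 = -5.486700
Iteration 2:
  f(-5.486700) = -48.755411
  f'(-5.486700) = 46.418018
  x_2 = -5.486700 - (-48.755411)/46.418018 = -4.436344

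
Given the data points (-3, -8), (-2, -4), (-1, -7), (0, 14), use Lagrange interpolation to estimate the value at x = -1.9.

Lagrange interpolation formula:
P(x) = Σ yᵢ × Lᵢ(x)
where Lᵢ(x) = Π_{j≠i} (x - xⱼ)/(xᵢ - xⱼ)

L_0(-1.9) = (-1.9 - (-2))/(-3 - (-2)) × (-1.9 - (-1))/(-3 - (-1)) × (-1.9 - 0)/(-3 - 0) = -0.028500
L_1(-1.9) = (-1.9 - (-3))/(-2 - (-3)) × (-1.9 - (-1))/(-2 - (-1)) × (-1.9 - 0)/(-2 - 0) = 0.940500
L_2(-1.9) = (-1.9 - (-3))/(-1 - (-3)) × (-1.9 - (-2))/(-1 - (-2)) × (-1.9 - 0)/(-1 - 0) = 0.104500
L_3(-1.9) = (-1.9 - (-3))/(0 - (-3)) × (-1.9 - (-2))/(0 - (-2)) × (-1.9 - (-1))/(0 - (-1)) = -0.016500

P(-1.9) = (-8)×L_0(-1.9) + (-4)×L_1(-1.9) + (-7)×L_2(-1.9) + 14×L_3(-1.9)
P(-1.9) = -4.496500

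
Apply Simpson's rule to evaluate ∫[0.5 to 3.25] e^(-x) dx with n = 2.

f(x) = e^(-x)
a = 0.5, b = 3.25, n = 2
h = (b - a)/n = 1.375000

Simpson's rule: (h/3)[f(x₀) + 4f(x₁) + 2f(x₂) + ... + f(xₙ)]

x_0 = 0.5000, f(x_0) = 0.606531, coefficient = 1
x_1 = 1.8750, f(x_1) = 0.153355, coefficient = 4
x_2 = 3.2500, f(x_2) = 0.038774, coefficient = 1

I ≈ (1.375000/3) × 1.258725 = 0.576916
Exact value: 0.567756
Error: 0.009159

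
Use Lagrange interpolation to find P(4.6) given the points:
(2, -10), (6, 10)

Lagrange interpolation formula:
P(x) = Σ yᵢ × Lᵢ(x)
where Lᵢ(x) = Π_{j≠i} (x - xⱼ)/(xᵢ - xⱼ)

L_0(4.6) = (4.6 - 6)/(2 - 6) = 0.350000
L_1(4.6) = (4.6 - 2)/(6 - 2) = 0.650000

P(4.6) = (-10)×L_0(4.6) + 10×L_1(4.6)
P(4.6) = 3.000000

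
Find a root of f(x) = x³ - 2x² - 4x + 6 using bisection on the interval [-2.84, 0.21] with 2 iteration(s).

f(x) = x³ - 2x² - 4x + 6
Initial interval: [-2.84, 0.21]

Iteration 1:
  c_1 = (-2.840000 + 0.210000)/2 = -1.315000
  f(c_1) = f(-1.315000) = 5.527619
  f(a) × f(c) < 0, new interval: [-2.840000, -1.315000]
Iteration 2:
  c_2 = (-2.840000 + (-1.315000))/2 = -2.077500
  f(c_2) = f(-2.077500) = -3.288515
  f(a) × f(c) ≥ 0, new interval: [-2.077500, -1.315000]

After 2 iteration(s), the approximation is c_2 = -2.077500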